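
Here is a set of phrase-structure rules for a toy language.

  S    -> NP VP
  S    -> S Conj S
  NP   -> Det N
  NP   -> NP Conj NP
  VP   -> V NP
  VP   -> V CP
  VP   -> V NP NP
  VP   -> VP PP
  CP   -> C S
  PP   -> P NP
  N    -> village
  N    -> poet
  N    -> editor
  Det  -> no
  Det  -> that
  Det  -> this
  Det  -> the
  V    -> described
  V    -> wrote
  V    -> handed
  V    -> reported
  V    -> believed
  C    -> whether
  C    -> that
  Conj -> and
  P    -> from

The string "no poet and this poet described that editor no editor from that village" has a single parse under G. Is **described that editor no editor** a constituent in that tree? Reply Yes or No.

[S [NP [NP [Det no] [N poet]] [Conj and] [NP [Det this] [N poet]]] [VP [VP [V described] [NP [Det that] [N editor]] [NP [Det no] [N editor]]] [PP [P from] [NP [Det that] [N village]]]]]
The words 'described that editor no editor' are exhaustively dominated by a single VP node (built by VP → V NP NP), so they form a constituent.

Yes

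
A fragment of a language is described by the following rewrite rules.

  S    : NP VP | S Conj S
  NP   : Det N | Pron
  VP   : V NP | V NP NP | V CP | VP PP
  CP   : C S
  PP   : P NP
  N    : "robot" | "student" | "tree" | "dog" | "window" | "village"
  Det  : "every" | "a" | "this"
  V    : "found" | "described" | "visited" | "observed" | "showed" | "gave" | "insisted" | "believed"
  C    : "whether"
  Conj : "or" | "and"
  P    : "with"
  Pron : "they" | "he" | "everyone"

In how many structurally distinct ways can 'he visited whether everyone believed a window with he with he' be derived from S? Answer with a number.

Two of the 3 distinct bracketings:
[S [NP [Pron he]] [VP [V visited] [CP [C whether] [S [NP [Pron everyone]] [VP [VP [VP [V believed] [NP [Det a] [N window]]] [PP [P with] [NP [Pron he]]]] [PP [P with] [NP [Pron he]]]]]]]]
[S [NP [Pron he]] [VP [VP [V visited] [CP [C whether] [S [NP [Pron everyone]] [VP [VP [V believed] [NP [Det a] [N window]]] [PP [P with] [NP [Pron he]]]]]]] [PP [P with] [NP [Pron he]]]]]
The trees differ in how a recursive rule is bracketed over the same span.

3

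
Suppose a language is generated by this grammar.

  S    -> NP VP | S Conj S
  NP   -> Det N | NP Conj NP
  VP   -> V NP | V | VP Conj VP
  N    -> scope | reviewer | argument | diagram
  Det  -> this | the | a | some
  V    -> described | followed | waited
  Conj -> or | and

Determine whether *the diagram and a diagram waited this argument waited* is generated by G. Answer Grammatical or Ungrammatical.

For S → NP VP, every NP-prefix leaves a non-VP remainder: after 'the diagram' the remainder is not a VP; after 'the diagram and a diagram' the remainder is not a VP. The alternative S rule S → S Conj S likewise has no satisfying split.

Ungrammatical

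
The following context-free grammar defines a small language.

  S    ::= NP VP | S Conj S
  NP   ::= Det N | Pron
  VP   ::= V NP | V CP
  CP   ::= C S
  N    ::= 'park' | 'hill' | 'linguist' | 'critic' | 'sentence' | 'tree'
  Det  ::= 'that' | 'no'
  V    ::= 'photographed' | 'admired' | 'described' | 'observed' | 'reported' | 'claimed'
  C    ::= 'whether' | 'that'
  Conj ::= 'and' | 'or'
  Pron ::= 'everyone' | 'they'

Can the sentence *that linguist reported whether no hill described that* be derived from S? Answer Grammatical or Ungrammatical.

For S → NP VP, the only prefix that parses as NP is 'that linguist', but the remainder 'reported whether no hill described that' is not a VP under these rules. The alternative S rule S → S Conj S likewise has no satisfying split.

Ungrammatical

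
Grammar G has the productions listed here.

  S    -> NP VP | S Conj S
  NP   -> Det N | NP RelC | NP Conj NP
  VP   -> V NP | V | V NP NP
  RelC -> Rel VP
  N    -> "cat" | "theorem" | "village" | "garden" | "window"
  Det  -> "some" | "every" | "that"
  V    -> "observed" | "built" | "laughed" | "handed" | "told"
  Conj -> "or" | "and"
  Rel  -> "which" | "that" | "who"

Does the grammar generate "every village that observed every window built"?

[S [NP [NP [Det every] [N village]] [RelC [Rel that] [VP [V observed] [NP [Det every] [N window]]]]] [VP [V built]]]
The bracketing above is licensed at every node by one of the given productions, with S at the root.

Grammatical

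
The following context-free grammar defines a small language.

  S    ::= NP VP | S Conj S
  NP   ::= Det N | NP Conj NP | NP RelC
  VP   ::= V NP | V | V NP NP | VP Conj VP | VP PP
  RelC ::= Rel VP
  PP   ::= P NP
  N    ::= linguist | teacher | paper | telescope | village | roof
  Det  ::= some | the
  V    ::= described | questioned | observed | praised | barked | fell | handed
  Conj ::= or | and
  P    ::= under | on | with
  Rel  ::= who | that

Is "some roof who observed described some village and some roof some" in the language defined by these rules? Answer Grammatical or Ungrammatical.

Ungrammatical

For S → NP VP, every NP-prefix leaves a non-VP remainder: after 'some roof' the remainder is not a VP; after 'some roof who observed' the remainder is not a VP. The alternative S rule S → S Conj S likewise has no satisfying split.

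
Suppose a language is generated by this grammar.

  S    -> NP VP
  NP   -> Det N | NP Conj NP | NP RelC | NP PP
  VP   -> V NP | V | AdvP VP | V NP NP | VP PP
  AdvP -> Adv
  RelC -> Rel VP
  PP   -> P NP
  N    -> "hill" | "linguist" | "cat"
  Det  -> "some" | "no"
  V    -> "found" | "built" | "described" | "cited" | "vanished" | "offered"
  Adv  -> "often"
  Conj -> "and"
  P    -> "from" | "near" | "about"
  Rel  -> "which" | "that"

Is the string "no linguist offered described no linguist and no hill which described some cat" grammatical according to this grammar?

Ungrammatical

For S → NP VP, the only prefix that parses as NP is 'no linguist', but the remainder 'offered described no linguist and no hill which described some cat' is not a VP under these rules.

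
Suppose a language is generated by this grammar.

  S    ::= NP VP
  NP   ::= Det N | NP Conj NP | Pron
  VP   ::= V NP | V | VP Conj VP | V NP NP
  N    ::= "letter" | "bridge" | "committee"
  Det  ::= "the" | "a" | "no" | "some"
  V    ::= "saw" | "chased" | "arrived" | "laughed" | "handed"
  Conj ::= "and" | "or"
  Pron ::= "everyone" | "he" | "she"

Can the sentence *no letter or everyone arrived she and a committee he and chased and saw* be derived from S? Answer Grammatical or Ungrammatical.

[S [NP [NP [Det no] [N letter]] [Conj or] [NP [Pron everyone]]] [VP [VP [V arrived] [NP [NP [Pron she]] [Conj and] [NP [Det a] [N committee]]] [NP [Pron he]]] [Conj and] [VP [VP [V chased]] [Conj and] [VP [V saw]]]]]
Every word is introduced by a lexical rule and the phrasal rules combine the resulting categories into a single S.

Grammatical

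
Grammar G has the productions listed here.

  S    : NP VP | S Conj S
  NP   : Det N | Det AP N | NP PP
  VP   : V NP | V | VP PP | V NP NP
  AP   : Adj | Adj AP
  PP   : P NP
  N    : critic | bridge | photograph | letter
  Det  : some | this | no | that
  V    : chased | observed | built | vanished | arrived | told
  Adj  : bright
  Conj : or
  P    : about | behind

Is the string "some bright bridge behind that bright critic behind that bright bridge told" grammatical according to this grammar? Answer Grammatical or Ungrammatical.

Grammatical

[S [NP [NP [Det some] [AP [Adj bright]] [N bridge]] [PP [P behind] [NP [NP [Det that] [AP [Adj bright]] [N critic]] [PP [P behind] [NP [Det that] [AP [Adj bright]] [N bridge]]]]]] [VP [V told]]]
Every word is introduced by a lexical rule and the phrasal rules combine the resulting categories into a single S.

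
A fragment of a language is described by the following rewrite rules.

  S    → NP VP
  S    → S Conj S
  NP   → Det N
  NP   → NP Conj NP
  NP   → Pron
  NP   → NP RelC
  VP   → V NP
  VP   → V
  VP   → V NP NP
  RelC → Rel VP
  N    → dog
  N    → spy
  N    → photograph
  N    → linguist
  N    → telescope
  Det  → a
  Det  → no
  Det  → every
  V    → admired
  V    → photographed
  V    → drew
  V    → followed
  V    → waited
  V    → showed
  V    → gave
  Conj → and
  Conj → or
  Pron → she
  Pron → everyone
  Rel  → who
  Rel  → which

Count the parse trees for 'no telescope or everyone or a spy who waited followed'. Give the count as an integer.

5

Two of the 5 distinct bracketings:
[S [NP [NP [Det no] [N telescope]] [Conj or] [NP [NP [Pron everyone]] [Conj or] [NP [NP [Det a] [N spy]] [RelC [Rel who] [VP [V waited]]]]]] [VP [V followed]]]
[S [NP [NP [Det no] [N telescope]] [Conj or] [NP [NP [NP [Pron everyone]] [Conj or] [NP [Det a] [N spy]]] [RelC [Rel who] [VP [V waited]]]]] [VP [V followed]]]
The trees differ in how a recursive rule is bracketed over the same span.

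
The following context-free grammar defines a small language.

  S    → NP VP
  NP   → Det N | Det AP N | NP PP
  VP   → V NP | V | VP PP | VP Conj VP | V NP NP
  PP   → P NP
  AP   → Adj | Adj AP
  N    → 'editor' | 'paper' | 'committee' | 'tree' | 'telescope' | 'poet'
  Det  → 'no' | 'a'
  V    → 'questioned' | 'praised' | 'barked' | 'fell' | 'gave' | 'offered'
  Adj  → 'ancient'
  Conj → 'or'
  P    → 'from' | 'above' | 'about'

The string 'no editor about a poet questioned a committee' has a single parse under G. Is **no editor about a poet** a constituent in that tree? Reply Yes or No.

Yes

[S [NP [NP [Det no] [N editor]] [PP [P about] [NP [Det a] [N poet]]]] [VP [V questioned] [NP [Det a] [N committee]]]]
The words 'no editor about a poet' are exhaustively dominated by a single NP node (built by NP → NP PP), so they form a constituent.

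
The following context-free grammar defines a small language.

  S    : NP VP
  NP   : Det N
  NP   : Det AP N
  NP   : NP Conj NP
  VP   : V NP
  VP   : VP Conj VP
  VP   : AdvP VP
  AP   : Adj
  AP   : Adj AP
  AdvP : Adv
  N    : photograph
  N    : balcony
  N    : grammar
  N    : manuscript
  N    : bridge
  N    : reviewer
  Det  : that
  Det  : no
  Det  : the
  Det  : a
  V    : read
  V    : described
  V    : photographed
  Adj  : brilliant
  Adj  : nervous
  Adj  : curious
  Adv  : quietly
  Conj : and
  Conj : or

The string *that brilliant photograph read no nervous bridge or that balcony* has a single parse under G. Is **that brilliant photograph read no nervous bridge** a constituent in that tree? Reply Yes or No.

No

[S [NP [Det that] [AP [Adj brilliant]] [N photograph]] [VP [V read] [NP [NP [Det no] [AP [Adj nervous]] [N bridge]] [Conj or] [NP [Det that] [N balcony]]]]]
The smallest constituent containing 'that brilliant photograph read no nervous bridge' is the S spanning 'that brilliant photograph read no nervous bridge or that balcony'; no single node in the tree dominates exactly the given words.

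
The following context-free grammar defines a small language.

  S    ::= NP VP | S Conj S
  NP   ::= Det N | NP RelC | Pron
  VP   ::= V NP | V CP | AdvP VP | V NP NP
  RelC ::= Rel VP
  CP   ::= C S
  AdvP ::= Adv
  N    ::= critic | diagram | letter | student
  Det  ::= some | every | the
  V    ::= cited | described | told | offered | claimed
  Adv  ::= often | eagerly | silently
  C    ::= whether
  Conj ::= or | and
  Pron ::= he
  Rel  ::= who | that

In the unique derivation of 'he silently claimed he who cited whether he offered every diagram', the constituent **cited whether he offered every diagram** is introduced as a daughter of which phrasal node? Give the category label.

RelC

[S [NP [Pron he]] [VP [AdvP [Adv silently]] [VP [V claimed] [NP [NP [Pron he]] [RelC [Rel who] [VP [V cited] [CP [C whether] [S [NP [Pron he]] [VP [V offered] [NP [Det every] [N diagram]]]]]]]]]]]
The span 'cited whether he offered every diagram' is the VP node built by VP → V CP.
Its mother is the RelC built by RelC → Rel VP.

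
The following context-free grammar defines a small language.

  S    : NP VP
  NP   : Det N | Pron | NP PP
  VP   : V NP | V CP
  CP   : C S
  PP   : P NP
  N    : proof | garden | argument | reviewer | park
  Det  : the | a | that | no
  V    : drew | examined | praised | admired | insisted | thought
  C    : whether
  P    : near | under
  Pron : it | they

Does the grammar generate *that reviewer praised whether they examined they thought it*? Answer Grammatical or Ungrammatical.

For S → NP VP, the only prefix that parses as NP is 'that reviewer', but the remainder 'praised whether they examined they thought it' is not a VP under these rules.

Ungrammatical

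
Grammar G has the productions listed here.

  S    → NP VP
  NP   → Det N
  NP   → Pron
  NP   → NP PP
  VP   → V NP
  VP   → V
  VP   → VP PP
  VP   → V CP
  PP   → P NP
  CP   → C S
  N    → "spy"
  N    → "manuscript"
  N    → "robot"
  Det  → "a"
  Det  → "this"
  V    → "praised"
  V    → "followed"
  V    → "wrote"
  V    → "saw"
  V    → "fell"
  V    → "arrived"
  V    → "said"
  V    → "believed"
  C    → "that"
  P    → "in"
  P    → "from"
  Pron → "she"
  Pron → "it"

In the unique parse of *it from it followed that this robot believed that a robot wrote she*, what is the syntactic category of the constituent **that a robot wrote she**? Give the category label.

[S [NP [NP [Pron it]] [PP [P from] [NP [Pron it]]]] [VP [V followed] [CP [C that] [S [NP [Det this] [N robot]] [VP [V believed] [CP [C that] [S [NP [Det a] [N robot]] [VP [V wrote] [NP [Pron she]]]]]]]]]]
The span 'that a robot wrote she' is the CP node built by CP → C S.

CP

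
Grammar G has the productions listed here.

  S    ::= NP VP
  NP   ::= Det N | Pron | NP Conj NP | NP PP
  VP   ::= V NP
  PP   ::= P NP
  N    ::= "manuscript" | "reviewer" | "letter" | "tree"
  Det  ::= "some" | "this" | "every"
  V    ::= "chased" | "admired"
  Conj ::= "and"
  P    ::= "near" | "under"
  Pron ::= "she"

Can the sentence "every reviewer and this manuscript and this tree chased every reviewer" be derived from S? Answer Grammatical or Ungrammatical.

S
  NP
    NP
      Det: every
      N: reviewer
    Conj: and
    NP
      NP
        Det: this
        N: manuscript
      Conj: and
      NP
        Det: this
        N: tree
  VP
    V: chased
    NP
      Det: every
      N: reviewer
The bracketing above is licensed at every node by one of the given productions, with S at the root.

Grammatical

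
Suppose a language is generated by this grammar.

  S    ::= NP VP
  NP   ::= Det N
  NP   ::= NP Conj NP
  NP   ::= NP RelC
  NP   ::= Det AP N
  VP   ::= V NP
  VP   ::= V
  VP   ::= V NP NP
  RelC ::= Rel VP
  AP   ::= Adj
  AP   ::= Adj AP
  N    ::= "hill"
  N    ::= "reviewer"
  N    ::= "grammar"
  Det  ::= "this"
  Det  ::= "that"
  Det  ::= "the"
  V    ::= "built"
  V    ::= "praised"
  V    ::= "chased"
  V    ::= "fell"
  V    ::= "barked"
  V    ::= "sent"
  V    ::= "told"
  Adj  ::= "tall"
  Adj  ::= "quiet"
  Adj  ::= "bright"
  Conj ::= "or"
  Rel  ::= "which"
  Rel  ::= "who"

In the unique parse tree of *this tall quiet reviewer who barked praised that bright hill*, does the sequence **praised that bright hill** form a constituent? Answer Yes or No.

[S [NP [NP [Det this] [AP [Adj tall] [AP [Adj quiet]]] [N reviewer]] [RelC [Rel who] [VP [V barked]]]] [VP [V praised] [NP [Det that] [AP [Adj bright]] [N hill]]]]
The words 'praised that bright hill' are exhaustively dominated by a single VP node (built by VP → V NP), so they form a constituent.

Yes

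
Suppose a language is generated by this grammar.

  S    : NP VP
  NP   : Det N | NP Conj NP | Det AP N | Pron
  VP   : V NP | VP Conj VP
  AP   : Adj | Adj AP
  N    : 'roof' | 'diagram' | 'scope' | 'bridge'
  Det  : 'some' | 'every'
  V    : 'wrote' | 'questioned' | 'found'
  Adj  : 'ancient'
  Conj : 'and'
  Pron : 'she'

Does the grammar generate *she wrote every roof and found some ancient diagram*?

Grammatical

[S [NP [Pron she]] [VP [VP [V wrote] [NP [Det every] [N roof]]] [Conj and] [VP [V found] [NP [Det some] [AP [Adj ancient]] [N diagram]]]]]
The bracketing above is licensed at every node by one of the given productions, with S at the root.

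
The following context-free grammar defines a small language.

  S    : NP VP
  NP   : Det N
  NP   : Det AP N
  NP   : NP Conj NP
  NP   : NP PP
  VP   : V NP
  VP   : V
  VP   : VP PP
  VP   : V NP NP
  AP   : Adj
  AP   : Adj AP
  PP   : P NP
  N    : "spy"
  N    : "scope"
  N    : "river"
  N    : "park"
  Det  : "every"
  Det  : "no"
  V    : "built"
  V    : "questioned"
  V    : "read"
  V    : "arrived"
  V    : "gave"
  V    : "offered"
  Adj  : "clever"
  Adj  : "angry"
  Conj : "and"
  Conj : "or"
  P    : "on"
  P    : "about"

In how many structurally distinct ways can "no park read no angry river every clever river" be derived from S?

1

[S [NP [Det no] [N park]] [VP [V read] [NP [Det no] [AP [Adj angry]] [N river]] [NP [Det every] [AP [Adj clever]] [N river]]]]
No rule offers an alternative attachment or grouping for any span, so this is the only derivation.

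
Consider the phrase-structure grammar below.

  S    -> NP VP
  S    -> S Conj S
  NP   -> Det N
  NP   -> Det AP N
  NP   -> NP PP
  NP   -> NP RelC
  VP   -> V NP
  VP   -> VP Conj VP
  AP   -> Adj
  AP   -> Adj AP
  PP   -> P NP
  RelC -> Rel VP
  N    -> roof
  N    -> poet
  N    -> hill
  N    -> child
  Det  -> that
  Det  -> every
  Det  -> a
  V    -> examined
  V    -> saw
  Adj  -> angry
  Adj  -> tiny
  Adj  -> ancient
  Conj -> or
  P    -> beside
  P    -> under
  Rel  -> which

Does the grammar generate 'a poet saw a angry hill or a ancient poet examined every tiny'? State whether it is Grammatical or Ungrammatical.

For S → NP VP, the only prefix that parses as NP is 'a poet', but the remainder 'saw a angry hill or a ancient poet examined every tiny' is not a VP under these rules. The alternative S rule S → S Conj S likewise has no satisfying split.

Ungrammatical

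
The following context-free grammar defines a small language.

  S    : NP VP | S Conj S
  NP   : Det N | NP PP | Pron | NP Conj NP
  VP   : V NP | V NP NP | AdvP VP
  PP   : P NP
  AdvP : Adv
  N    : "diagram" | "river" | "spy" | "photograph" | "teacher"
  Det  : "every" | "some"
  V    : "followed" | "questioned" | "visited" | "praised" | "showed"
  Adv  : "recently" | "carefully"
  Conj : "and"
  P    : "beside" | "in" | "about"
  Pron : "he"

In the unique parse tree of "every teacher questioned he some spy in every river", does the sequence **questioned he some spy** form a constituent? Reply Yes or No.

No

[S [NP [Det every] [N teacher]] [VP [V questioned] [NP [Pron he]] [NP [NP [Det some] [N spy]] [PP [P in] [NP [Det every] [N river]]]]]]
The smallest constituent containing 'questioned he some spy' is the VP spanning 'questioned he some spy in every river'; no single node in the tree dominates exactly the given words.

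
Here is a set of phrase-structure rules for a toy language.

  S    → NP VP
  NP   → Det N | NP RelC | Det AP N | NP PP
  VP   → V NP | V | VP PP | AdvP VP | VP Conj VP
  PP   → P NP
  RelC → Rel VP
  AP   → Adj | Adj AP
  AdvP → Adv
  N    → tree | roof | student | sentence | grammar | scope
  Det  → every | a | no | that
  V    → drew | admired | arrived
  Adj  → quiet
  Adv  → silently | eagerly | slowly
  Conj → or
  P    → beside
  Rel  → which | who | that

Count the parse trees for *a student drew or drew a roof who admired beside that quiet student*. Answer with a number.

4

Two of the 4 distinct bracketings:
[S [NP [Det a] [N student]] [VP [VP [VP [V drew]] [Conj or] [VP [V drew] [NP [NP [Det a] [N roof]] [RelC [Rel who] [VP [V admired]]]]]] [PP [P beside] [NP [Det that] [AP [Adj quiet]] [N student]]]]]
[S [NP [Det a] [N student]] [VP [VP [V drew]] [Conj or] [VP [V drew] [NP [NP [Det a] [N roof]] [RelC [Rel who] [VP [VP [V admired]] [PP [P beside] [NP [Det that] [AP [Adj quiet]] [N student]]]]]]]]]
The trees differ in how a recursive rule is bracketed over the same span.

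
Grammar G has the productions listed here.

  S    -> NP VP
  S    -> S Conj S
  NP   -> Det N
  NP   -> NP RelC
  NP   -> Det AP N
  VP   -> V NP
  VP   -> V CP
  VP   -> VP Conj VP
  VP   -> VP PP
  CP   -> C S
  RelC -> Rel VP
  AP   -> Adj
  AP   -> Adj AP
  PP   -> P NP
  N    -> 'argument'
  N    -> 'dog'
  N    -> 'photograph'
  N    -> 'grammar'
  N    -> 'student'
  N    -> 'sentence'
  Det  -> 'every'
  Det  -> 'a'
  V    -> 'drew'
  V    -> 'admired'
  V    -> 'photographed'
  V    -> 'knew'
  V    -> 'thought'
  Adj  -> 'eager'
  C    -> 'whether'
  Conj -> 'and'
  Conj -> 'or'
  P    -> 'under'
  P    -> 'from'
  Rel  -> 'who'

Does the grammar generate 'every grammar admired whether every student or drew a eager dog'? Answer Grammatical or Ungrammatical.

For S → NP VP, the only prefix that parses as NP is 'every grammar', but the remainder 'admired whether every student or drew a eager dog' is not a VP under these rules. The alternative S rule S → S Conj S likewise has no satisfying split.

Ungrammatical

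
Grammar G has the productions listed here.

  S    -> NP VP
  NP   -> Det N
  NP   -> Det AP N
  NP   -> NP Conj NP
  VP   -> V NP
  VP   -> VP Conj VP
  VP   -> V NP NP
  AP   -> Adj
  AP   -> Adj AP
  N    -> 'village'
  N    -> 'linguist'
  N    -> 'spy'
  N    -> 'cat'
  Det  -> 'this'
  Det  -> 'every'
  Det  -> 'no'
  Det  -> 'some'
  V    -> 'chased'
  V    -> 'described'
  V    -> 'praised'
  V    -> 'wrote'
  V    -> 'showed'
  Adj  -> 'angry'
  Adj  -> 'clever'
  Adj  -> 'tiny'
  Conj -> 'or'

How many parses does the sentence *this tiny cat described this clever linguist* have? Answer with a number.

[S [NP [Det this] [AP [Adj tiny]] [N cat]] [VP [V described] [NP [Det this] [AP [Adj clever]] [N linguist]]]]
No rule offers an alternative attachment or grouping for any span, so this is the only derivation.

1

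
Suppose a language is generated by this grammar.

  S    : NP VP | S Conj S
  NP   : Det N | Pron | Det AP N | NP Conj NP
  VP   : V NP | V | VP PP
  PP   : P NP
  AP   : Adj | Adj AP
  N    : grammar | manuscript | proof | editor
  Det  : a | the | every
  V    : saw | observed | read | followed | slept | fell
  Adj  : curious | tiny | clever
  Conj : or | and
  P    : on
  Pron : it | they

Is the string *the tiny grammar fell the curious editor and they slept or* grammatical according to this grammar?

For S → NP VP, the only prefix that parses as NP is 'the tiny grammar', but the remainder 'fell the curious editor and they slept or' is not a VP under these rules. The alternative S rule S → S Conj S likewise has no satisfying split.

Ungrammatical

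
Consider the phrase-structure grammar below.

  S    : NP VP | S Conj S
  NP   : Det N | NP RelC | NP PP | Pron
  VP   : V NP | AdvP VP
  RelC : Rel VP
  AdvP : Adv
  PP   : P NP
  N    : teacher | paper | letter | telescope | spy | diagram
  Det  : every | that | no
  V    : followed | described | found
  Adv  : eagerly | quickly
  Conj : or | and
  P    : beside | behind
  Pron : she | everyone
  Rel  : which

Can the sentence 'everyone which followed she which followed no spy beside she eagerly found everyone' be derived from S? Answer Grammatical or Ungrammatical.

Grammatical

[S [NP [NP [Pron everyone]] [RelC [Rel which] [VP [V followed] [NP [NP [Pron she]] [RelC [Rel which] [VP [V followed] [NP [NP [Det no] [N spy]] [PP [P beside] [NP [Pron she]]]]]]]]]] [VP [AdvP [Adv eagerly]] [VP [V found] [NP [Pron everyone]]]]]
Every word is introduced by a lexical rule and the phrasal rules combine the resulting categories into a single S.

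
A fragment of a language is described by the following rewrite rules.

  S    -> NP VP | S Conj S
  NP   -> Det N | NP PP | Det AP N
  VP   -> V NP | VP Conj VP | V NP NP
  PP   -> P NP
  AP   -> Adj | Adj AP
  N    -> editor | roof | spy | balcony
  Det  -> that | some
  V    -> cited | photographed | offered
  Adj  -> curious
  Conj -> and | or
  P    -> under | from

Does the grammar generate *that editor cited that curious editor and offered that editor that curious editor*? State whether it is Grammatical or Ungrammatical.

Grammatical

[S [NP [Det that] [N editor]] [VP [VP [V cited] [NP [Det that] [AP [Adj curious]] [N editor]]] [Conj and] [VP [V offered] [NP [Det that] [N editor]] [NP [Det that] [AP [Adj curious]] [N editor]]]]]
Every word is introduced by a lexical rule and the phrasal rules combine the resulting categories into a single S.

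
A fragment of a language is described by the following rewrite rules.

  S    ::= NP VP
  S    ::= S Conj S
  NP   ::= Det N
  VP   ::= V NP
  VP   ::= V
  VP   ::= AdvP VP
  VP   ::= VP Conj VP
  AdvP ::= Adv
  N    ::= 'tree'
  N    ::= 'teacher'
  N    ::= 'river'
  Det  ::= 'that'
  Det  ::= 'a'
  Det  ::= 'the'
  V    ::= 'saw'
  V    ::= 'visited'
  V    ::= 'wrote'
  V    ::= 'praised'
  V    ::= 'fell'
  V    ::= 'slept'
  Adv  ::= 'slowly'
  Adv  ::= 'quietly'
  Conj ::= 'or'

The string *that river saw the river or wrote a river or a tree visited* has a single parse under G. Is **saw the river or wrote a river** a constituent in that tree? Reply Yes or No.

Yes

[S [S [NP [Det that] [N river]] [VP [VP [V saw] [NP [Det the] [N river]]] [Conj or] [VP [V wrote] [NP [Det a] [N river]]]]] [Conj or] [S [NP [Det a] [N tree]] [VP [V visited]]]]
The words 'saw the river or wrote a river' are exhaustively dominated by a single VP node (built by VP → VP Conj VP), so they form a constituent.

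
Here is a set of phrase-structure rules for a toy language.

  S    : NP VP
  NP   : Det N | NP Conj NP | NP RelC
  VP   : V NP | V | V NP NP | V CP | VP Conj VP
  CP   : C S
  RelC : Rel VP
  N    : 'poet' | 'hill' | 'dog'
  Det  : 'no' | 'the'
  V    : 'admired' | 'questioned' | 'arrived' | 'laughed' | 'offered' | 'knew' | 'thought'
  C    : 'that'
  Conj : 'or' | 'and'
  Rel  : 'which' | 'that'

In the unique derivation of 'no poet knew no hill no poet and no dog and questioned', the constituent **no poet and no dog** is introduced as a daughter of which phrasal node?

[S [NP [Det no] [N poet]] [VP [VP [V knew] [NP [Det no] [N hill]] [NP [NP [Det no] [N poet]] [Conj and] [NP [Det no] [N dog]]]] [Conj and] [VP [V questioned]]]]
The span 'no poet and no dog' is the NP node built by NP → NP Conj NP.
Its mother is the VP built by VP → V NP NP.

VP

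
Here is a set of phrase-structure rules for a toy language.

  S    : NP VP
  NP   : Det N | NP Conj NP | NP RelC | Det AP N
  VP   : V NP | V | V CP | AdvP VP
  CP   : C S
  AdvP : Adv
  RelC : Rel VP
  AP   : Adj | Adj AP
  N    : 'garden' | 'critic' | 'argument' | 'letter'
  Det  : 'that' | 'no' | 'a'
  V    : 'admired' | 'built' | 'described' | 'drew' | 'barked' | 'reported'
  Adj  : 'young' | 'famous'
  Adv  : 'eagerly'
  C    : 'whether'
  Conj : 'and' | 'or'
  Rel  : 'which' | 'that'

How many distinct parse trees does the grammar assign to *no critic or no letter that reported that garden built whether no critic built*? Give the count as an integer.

2

The two bracketings:
[S [NP [NP [Det no] [N critic]] [Conj or] [NP [NP [Det no] [N letter]] [RelC [Rel that] [VP [V reported] [NP [Det that] [N garden]]]]]] [VP [V built] [CP [C whether] [S [NP [Det no] [N critic]] [VP [V built]]]]]]
[S [NP [NP [NP [Det no] [N critic]] [Conj or] [NP [Det no] [N letter]]] [RelC [Rel that] [VP [V reported] [NP [Det that] [N garden]]]]] [VP [V built] [CP [C whether] [S [NP [Det no] [N critic]] [VP [V built]]]]]]
The trees differ in how a recursive rule is bracketed over the same span.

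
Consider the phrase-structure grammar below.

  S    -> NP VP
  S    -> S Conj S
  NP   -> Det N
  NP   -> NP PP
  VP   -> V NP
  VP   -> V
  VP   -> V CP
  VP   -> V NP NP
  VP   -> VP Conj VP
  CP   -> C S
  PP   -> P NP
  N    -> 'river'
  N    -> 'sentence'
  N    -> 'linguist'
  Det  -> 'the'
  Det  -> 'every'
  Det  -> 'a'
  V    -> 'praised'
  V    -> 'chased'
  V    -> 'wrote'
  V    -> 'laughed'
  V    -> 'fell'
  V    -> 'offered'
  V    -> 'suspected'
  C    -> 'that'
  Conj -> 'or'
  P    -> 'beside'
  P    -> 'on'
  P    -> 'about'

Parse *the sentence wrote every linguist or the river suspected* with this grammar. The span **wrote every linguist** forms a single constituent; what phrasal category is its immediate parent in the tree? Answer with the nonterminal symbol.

S

S
  S
    NP
      Det: the
      N: sentence
    VP
      V: wrote
      NP
        Det: every
        N: linguist
  Conj: or
  S
    NP
      Det: the
      N: river
    VP
      V: suspected
The span 'wrote every linguist' is the VP node built by VP → V NP.
Its mother is the S built by S → NP VP.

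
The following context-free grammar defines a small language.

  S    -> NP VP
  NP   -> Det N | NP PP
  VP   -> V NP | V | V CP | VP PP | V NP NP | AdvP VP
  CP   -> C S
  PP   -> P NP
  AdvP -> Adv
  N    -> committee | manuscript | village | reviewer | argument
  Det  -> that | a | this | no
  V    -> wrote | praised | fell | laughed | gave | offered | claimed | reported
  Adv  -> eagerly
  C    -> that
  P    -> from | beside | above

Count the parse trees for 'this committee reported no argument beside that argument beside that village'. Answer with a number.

Two of the 5 distinct bracketings:
[S [NP [Det this] [N committee]] [VP [V reported] [NP [NP [Det no] [N argument]] [PP [P beside] [NP [NP [Det that] [N argument]] [PP [P beside] [NP [Det that] [N village]]]]]]]]
[S [NP [Det this] [N committee]] [VP [V reported] [NP [NP [NP [Det no] [N argument]] [PP [P beside] [NP [Det that] [N argument]]]] [PP [P beside] [NP [Det that] [N village]]]]]]
The trees differ in how a recursive rule is bracketed over the same span.

5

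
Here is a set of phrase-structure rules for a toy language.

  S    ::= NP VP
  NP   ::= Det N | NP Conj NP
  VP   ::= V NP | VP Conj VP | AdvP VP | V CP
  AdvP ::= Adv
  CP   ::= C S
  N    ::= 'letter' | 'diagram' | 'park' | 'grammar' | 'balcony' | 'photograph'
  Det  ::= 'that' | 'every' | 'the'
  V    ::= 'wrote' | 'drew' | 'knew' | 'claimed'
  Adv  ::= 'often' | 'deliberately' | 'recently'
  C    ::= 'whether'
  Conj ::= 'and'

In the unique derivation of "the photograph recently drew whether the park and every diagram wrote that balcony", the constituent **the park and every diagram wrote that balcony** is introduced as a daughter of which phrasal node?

[S [NP [Det the] [N photograph]] [VP [AdvP [Adv recently]] [VP [V drew] [CP [C whether] [S [NP [NP [Det the] [N park]] [Conj and] [NP [Det every] [N diagram]]] [VP [V wrote] [NP [Det that] [N balcony]]]]]]]]
The span 'the park and every diagram wrote that balcony' is the S node built by S → NP VP.
Its mother is the CP built by CP → C S.

CP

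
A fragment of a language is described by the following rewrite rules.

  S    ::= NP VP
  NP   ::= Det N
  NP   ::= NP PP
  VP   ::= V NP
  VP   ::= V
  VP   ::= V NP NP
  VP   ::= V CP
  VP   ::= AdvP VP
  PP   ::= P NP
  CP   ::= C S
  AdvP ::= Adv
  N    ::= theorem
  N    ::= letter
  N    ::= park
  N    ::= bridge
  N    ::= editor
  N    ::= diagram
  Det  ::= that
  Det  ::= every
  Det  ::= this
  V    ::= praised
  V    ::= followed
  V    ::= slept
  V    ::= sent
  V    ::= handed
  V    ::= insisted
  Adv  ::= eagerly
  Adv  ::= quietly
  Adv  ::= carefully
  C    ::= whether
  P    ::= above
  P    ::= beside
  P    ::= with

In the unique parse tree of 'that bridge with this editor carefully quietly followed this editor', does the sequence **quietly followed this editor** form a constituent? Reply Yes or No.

[S [NP [NP [Det that] [N bridge]] [PP [P with] [NP [Det this] [N editor]]]] [VP [AdvP [Adv carefully]] [VP [AdvP [Adv quietly]] [VP [V followed] [NP [Det this] [N editor]]]]]]
The words 'quietly followed this editor' are exhaustively dominated by a single VP node (built by VP → AdvP VP), so they form a constituent.

Yes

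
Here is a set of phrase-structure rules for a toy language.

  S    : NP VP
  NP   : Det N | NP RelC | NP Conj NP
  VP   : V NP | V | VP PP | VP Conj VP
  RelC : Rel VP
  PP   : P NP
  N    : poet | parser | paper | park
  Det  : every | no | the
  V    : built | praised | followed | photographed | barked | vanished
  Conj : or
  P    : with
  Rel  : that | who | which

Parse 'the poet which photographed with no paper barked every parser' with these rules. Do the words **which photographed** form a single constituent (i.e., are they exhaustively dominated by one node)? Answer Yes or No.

[S [NP [NP [Det the] [N poet]] [RelC [Rel which] [VP [VP [V photographed]] [PP [P with] [NP [Det no] [N paper]]]]]] [VP [V barked] [NP [Det every] [N parser]]]]
The smallest constituent containing 'which photographed' is the RelC spanning 'which photographed with no paper'; no single node in the tree dominates exactly the given words.

No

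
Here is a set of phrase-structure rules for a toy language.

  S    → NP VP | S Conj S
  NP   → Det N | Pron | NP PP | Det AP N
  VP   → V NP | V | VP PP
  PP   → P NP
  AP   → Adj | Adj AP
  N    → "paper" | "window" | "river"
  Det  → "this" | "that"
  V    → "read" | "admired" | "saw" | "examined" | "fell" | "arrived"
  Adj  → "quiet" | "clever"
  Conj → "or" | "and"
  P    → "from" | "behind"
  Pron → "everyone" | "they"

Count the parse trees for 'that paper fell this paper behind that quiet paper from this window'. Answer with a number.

Two of the 5 distinct bracketings:
[S [NP [Det that] [N paper]] [VP [V fell] [NP [NP [Det this] [N paper]] [PP [P behind] [NP [NP [Det that] [AP [Adj quiet]] [N paper]] [PP [P from] [NP [Det this] [N window]]]]]]]]
[S [NP [Det that] [N paper]] [VP [V fell] [NP [NP [NP [Det this] [N paper]] [PP [P behind] [NP [Det that] [AP [Adj quiet]] [N paper]]]] [PP [P from] [NP [Det this] [N window]]]]]]
The trees differ in how a recursive rule is bracketed over the same span.

5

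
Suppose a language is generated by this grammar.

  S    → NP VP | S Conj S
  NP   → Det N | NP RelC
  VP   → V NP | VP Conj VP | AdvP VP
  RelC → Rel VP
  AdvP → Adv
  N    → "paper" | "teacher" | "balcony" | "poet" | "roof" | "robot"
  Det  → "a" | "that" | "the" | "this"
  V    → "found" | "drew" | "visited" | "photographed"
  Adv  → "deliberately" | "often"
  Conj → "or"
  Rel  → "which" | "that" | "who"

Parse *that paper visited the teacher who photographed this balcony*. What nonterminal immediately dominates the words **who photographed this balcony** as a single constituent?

S
  NP
    Det: that
    N: paper
  VP
    V: visited
    NP
      NP
        Det: the
        N: teacher
      RelC
        Rel: who
        VP
          V: photographed
          NP
            Det: this
            N: balcony
The span 'who photographed this balcony' is the RelC node built by RelC → Rel VP.

RelC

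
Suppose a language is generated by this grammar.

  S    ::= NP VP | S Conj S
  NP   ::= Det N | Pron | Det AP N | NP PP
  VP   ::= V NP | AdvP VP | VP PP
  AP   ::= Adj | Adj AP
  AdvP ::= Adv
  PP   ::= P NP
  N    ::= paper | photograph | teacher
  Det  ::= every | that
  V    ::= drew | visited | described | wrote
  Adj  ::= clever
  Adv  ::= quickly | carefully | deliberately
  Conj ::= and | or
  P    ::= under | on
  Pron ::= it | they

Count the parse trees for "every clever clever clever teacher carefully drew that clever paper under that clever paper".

Two of the 3 distinct bracketings:
[S [NP [Det every] [AP [Adj clever] [AP [Adj clever] [AP [Adj clever]]]] [N teacher]] [VP [AdvP [Adv carefully]] [VP [V drew] [NP [NP [Det that] [AP [Adj clever]] [N paper]] [PP [P under] [NP [Det that] [AP [Adj clever]] [N paper]]]]]]]
[S [NP [Det every] [AP [Adj clever] [AP [Adj clever] [AP [Adj clever]]]] [N teacher]] [VP [AdvP [Adv carefully]] [VP [VP [V drew] [NP [Det that] [AP [Adj clever]] [N paper]]] [PP [P under] [NP [Det that] [AP [Adj clever]] [N paper]]]]]]
The difference turns on whether NP → NP PP is used at the relevant span, versus an alternative expansion of NP.

3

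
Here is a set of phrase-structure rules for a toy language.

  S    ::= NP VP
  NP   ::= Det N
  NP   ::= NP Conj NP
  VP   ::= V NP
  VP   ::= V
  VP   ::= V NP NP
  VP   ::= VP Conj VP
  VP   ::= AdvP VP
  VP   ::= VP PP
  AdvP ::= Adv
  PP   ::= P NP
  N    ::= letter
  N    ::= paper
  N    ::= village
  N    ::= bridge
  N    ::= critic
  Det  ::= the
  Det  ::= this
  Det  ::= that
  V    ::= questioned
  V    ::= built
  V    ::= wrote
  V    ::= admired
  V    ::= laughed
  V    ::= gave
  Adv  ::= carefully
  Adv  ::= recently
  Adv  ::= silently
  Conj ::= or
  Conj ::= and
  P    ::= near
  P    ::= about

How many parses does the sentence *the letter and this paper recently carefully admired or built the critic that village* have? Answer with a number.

Two of the 3 distinct bracketings:
[S [NP [NP [Det the] [N letter]] [Conj and] [NP [Det this] [N paper]]] [VP [VP [AdvP [Adv recently]] [VP [AdvP [Adv carefully]] [VP [V admired]]]] [Conj or] [VP [V built] [NP [Det the] [N critic]] [NP [Det that] [N village]]]]]
[S [NP [NP [Det the] [N letter]] [Conj and] [NP [Det this] [N paper]]] [VP [AdvP [Adv recently]] [VP [VP [AdvP [Adv carefully]] [VP [V admired]]] [Conj or] [VP [V built] [NP [Det the] [N critic]] [NP [Det that] [N village]]]]]]
The trees differ in how a recursive rule is bracketed over the same span.

3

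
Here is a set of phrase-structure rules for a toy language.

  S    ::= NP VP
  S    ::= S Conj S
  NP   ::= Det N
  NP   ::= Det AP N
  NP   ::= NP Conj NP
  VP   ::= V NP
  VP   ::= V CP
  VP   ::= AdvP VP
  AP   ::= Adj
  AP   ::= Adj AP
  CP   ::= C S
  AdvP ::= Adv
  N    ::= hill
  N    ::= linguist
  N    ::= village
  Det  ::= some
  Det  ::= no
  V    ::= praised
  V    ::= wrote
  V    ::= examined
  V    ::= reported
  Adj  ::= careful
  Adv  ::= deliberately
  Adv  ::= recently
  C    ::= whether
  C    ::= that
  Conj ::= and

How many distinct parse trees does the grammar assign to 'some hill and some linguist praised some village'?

1

[S [NP [NP [Det some] [N hill]] [Conj and] [NP [Det some] [N linguist]]] [VP [V praised] [NP [Det some] [N village]]]]
No rule offers an alternative attachment or grouping for any span, so this is the only derivation.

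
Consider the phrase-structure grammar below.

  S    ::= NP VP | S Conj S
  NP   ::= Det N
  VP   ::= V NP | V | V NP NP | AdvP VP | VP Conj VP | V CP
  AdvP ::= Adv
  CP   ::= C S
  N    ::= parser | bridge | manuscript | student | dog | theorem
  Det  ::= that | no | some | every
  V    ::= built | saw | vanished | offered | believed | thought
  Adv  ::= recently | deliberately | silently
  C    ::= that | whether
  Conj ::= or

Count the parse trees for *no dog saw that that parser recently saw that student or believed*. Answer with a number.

Two of the 3 distinct bracketings:
[S [NP [Det no] [N dog]] [VP [VP [V saw] [CP [C that] [S [NP [Det that] [N parser]] [VP [AdvP [Adv recently]] [VP [V saw] [NP [Det that] [N student]]]]]]] [Conj or] [VP [V believed]]]]
[S [NP [Det no] [N dog]] [VP [V saw] [CP [C that] [S [NP [Det that] [N parser]] [VP [AdvP [Adv recently]] [VP [VP [V saw] [NP [Det that] [N student]]] [Conj or] [VP [V believed]]]]]]]]
The trees differ in how a recursive rule is bracketed over the same span.

3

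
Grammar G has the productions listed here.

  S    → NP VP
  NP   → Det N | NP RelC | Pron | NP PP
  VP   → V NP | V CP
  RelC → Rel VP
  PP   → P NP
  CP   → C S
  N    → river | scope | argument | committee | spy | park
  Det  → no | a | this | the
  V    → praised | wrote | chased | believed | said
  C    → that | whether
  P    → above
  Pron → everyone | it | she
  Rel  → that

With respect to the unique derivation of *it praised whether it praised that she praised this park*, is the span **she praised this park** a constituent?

Yes

[S [NP [Pron it]] [VP [V praised] [CP [C whether] [S [NP [Pron it]] [VP [V praised] [CP [C that] [S [NP [Pron she]] [VP [V praised] [NP [Det this] [N park]]]]]]]]]]
The words 'she praised this park' are exhaustively dominated by a single S node (built by S → NP VP), so they form a constituent.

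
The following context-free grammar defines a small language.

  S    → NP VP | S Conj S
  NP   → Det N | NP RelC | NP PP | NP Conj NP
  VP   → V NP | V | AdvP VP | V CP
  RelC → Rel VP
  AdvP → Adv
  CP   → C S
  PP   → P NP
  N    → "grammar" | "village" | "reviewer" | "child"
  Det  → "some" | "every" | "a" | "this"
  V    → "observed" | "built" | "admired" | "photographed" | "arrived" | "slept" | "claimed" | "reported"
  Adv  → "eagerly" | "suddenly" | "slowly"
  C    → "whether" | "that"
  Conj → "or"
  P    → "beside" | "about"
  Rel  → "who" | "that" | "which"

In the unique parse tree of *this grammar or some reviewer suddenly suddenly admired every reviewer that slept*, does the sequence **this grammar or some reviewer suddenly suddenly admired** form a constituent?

No

[S [NP [NP [Det this] [N grammar]] [Conj or] [NP [Det some] [N reviewer]]] [VP [AdvP [Adv suddenly]] [VP [AdvP [Adv suddenly]] [VP [V admired] [NP [NP [Det every] [N reviewer]] [RelC [Rel that] [VP [V slept]]]]]]]]
The smallest constituent containing 'this grammar or some reviewer suddenly suddenly admired' is the S spanning 'this grammar or some reviewer suddenly suddenly admired every reviewer that slept'; no single node in the tree dominates exactly the given words.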